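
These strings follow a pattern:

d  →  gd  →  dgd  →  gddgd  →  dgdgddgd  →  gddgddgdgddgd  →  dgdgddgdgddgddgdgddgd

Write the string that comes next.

gddgddgdgddgddgdgddgdgddgddgdgddgd

From term 3 onward, concatenate the second-to-last term with the last: d·gd = dgd, gd·dgd = gddgd, …
Continuing: gddgddgdgddgd · dgdgddgdgddgddgdgddgd gives term 8.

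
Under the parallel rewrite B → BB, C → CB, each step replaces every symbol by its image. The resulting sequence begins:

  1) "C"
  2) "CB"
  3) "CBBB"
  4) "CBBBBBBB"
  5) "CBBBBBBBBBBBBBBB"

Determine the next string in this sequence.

CBBBBBBBBBBBBBBBBBBBBBBBBBBBBBBB

φ(CBBBBBBBBBBBBBBB) expands symbol-by-symbol to CB BB BB BB BB BB BB BB BB BB BB BB BB BB BB BB; joining the 16 pieces gives the next term.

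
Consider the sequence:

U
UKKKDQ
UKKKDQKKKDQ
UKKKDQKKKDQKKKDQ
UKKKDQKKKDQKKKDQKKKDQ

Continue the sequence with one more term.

UKKKDQKKKDQKKKDQKKKDQKKKDQ

Every step adds KKKDQ to the end: s(k+1) = s(k)·KKKDQ.
One more step from UKKKDQKKKDQKKKDQKKKDQ gives the answer.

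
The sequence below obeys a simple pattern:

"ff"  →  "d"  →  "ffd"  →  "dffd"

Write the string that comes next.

This is a Fibonacci-style word recurrence s(k) = s(k−2)·s(k−1): e.g. ff·d = ffd.
Continuing: ffd · dffd gives term 5.

ffddffd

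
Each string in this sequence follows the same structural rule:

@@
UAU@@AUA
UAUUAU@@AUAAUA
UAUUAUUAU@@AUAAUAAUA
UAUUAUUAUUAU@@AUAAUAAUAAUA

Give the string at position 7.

Every step adds UAU to the front and AUA to the end of the previous string.
From UAUUAUUAUUAU@@AUAAUAAUAAUA, 2 further steps: UAUUAUUAUUAU@@AUAAUAAUAAUA → UAUUAUUAUUAUUAU@@AUAAUAAUAAUAAUA → (answer).

UAUUAUUAUUAUUAUUAU@@AUAAUAAUAAUAAUAAUA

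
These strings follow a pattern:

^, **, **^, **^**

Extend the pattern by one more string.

**^****^

This is a Fibonacci-style word recurrence s(k) = s(k−1)·s(k−2): e.g. **·^ = **^.
So term 5 is **^**·**^.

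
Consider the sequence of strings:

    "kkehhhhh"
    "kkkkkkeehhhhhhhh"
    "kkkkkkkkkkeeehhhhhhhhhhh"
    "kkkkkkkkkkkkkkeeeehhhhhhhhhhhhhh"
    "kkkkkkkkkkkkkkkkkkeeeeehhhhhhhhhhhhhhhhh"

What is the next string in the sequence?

kkkkkkkkkkkkkkkkkkkkkkeeeeeehhhhhhhhhhhhhhhhhhhh

Each string has the form k^{4n-2} e^{n} h^{3n+2} (n = 1, 2, …).
Setting n = 6 gives 22, 6, 20 characters in each block.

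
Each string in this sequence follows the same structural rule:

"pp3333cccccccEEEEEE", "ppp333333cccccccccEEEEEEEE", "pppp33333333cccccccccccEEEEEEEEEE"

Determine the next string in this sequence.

Reading off run lengths: p runs 2, 3, 4; 3 runs 4, 6, 8; c runs 7, 9, 11; E runs 6, 8, 10 — each is linear in n, where the shown terms are n = 2, 3, 4.
At n = 5 the blocks have lengths 5, 10, 13, 12.

ppppp3333333333cccccccccccccEEEEEEEEEEEE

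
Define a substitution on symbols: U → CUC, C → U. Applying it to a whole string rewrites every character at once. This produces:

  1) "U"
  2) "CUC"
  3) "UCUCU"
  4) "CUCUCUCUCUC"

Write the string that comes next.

UCUCUCUCUCUCUCUCUCUCU

Apply φ to CUCUCUCUCUC symbol by symbol: C→U, U→CUC, C→U, U→CUC, C→U, U→CUC, C→U, U→CUC, C→U, U→CUC, C→U; joined: U CUC U CUC U CUC U CUC U CUC U.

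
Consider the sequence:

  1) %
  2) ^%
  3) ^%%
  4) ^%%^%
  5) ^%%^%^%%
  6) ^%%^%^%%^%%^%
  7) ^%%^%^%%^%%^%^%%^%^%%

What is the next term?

^%%^%^%%^%%^%^%%^%^%%^%%^%^%%^%%^%

From term 3 onward, concatenate the last term with the second-to-last: ^%·% = ^%%, ^%%·^% = ^%%^%, …
So term 8 is ^%%^%^%%^%%^%^%%^%^%%·^%%^%^%%^%%^%.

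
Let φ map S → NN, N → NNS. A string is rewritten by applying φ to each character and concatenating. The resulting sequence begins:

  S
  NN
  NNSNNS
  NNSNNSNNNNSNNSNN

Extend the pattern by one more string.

φ(NNSNNSNNNNSNNSNN) expands symbol-by-symbol to NNS NNS NN NNS NNS NN NNS NNS NNS NNS NN NNS NNS NN NNS NNS; joining the 16 pieces gives the next term.

NNSNNSNNNNSNNSNNNNSNNSNNSNNSNNNNSNNSNNNNSNNS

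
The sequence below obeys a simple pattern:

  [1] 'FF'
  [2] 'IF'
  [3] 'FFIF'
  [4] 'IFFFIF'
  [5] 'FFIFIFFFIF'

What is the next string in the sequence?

This is a Fibonacci-style word recurrence s(k) = s(k−2)·s(k−1): e.g. FF·IF = FFIF.
The next term joins IFFFIF and FFIFIFFFIF.

IFFFIFFFIFIFFFIF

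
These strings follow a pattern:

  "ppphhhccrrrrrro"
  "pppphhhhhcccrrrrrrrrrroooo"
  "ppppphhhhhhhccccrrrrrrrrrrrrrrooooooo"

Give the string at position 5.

Each string has the form p^{n+2} h^{2n+1} c^{n+1} r^{4n+2} o^{3n-2} (n = 1, 2, …).
At n = 5 the blocks have lengths 7, 11, 6, 22, 13.

ppppppphhhhhhhhhhhccccccrrrrrrrrrrrrrrrrrrrrrrooooooooooooo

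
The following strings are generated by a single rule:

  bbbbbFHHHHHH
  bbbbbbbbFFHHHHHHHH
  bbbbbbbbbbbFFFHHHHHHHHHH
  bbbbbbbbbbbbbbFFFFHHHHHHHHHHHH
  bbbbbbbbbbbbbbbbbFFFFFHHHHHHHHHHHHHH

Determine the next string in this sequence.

The n-th term is 3n-1 b's then n-1 F's then 2n+2 H's, where the shown terms are n = 2, 3, 4, 5, 6.
At n = 7 the blocks have lengths 20, 6, 16.

bbbbbbbbbbbbbbbbbbbbFFFFFFHHHHHHHHHHHHHHHH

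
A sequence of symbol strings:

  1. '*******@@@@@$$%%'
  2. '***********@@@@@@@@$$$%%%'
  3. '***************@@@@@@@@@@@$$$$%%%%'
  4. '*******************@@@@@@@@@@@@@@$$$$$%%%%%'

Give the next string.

Term n consists of 4n-1 *'s, followed by 3n-1 @'s, followed by n $'s, followed by n %'s, where the shown terms are n = 2, 3, 4, 5.
Setting n = 6 gives 23, 17, 6, 6 characters in each block.

***********************@@@@@@@@@@@@@@@@@$$$$$$%%%%%%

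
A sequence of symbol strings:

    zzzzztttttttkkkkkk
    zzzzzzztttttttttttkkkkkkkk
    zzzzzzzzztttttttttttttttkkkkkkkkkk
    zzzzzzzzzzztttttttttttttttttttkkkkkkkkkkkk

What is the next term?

zzzzzzzzzzzzztttttttttttttttttttttttkkkkkkkkkkkkkk

Each string has the form z^{2n+1} t^{4n-1} k^{2n+2}, where the shown terms are n = 2, 3, 4, 5.
For the next term, n = 6, so the run lengths are 13, 23, 14.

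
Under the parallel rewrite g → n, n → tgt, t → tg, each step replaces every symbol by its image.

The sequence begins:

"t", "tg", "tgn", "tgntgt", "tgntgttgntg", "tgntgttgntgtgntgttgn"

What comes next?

Rewriting the 20 symbols of tgntgttgntgtgntgttgn one by one yields tg n tgt tg n tg tg n tgt tg n tg n tgt tg n tg tg n tgt; concatenated:

tgntgttgntgtgntgttgntgntgttgntgtgntgt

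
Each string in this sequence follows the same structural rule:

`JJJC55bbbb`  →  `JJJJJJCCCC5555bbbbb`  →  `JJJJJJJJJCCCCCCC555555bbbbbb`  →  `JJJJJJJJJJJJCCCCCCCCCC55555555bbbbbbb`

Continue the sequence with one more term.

JJJJJJJJJJJJJJJCCCCCCCCCCCCC5555555555bbbbbbbb

Term n consists of 3n J's, followed by 3n-2 C's, followed by 2n 5's, followed by n+3 b's (n = 1, 2, …).
Setting n = 5 gives 15, 13, 10, 8 characters in each block.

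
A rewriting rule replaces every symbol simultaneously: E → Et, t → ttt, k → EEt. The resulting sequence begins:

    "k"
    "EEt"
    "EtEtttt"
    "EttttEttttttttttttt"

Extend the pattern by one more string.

EtttttttttttttEtttttttttttttttttttttttttttttttttttttttt

Applying the rule to each of the 19 symbols of EttttEttttttttttttt gives the pieces Et ttt ttt ttt ttt Et ttt ttt ttt ttt ttt ttt ttt ttt ttt ttt ttt ttt ttt, which concatenate to the answer.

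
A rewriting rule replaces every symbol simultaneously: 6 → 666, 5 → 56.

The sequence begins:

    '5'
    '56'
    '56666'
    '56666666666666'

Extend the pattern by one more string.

Replace each of the 14 characters of 56666666666666 in place — 56 666 666 666 666 666 666 666 666 666 666 666 666 666 — and concatenate.

56666666666666666666666666666666666666666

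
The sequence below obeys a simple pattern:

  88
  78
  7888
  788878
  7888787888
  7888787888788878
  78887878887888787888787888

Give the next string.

This is a Fibonacci-style word recurrence s(k) = s(k−1)·s(k−2): e.g. 78·88 = 7888.
The next term joins 78887878887888787888787888 and 7888787888788878.

788878788878887878887878887888787888788878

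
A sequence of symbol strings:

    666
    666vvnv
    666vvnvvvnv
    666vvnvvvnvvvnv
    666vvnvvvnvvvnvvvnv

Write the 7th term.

Every step adds vvnv to the end: s(k+1) = s(k)·vvnv.
From 666vvnvvvnvvvnvvvnv, 2 further steps: 666vvnvvvnvvvnvvvnv → 666vvnvvvnvvvnvvvnvvvnv → (answer).

666vvnvvvnvvvnvvvnvvvnvvvnv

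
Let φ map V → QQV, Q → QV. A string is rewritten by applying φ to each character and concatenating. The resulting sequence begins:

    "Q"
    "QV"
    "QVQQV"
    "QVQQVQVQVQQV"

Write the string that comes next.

Apply φ to QVQQVQVQVQQV symbol by symbol: Q→QV, V→QQV, Q→QV, Q→QV, V→QQV, Q→QV, V→QQV, Q→QV, V→QQV, Q→QV, Q→QV, V→QQV; joined: QV QQV QV QV QQV QV QQV QV QQV QV QV QQV.

QVQQVQVQVQQVQVQQVQVQQVQVQVQQV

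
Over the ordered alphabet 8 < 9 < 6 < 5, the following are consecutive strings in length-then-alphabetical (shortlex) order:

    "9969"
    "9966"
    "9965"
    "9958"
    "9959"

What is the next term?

Find the rightmost character of 9959 below 5, bump it to the next letter, and reset everything to its right to 8.

9956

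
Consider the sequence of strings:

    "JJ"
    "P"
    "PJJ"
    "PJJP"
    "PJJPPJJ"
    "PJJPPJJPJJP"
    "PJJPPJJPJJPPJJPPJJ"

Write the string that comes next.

Each term (from the third on) is the previous term followed by the one before it: term 3 = P·JJ = PJJ.
The next term joins PJJPPJJPJJPPJJPPJJ and PJJPPJJPJJP.

PJJPPJJPJJPPJJPPJJPJJPPJJPJJP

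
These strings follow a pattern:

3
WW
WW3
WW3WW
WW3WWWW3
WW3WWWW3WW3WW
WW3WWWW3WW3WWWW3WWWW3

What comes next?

This is a Fibonacci-style word recurrence s(k) = s(k−1)·s(k−2): e.g. WW·3 = WW3.
So term 8 is WW3WWWW3WW3WWWW3WWWW3·WW3WWWW3WW3WW.

WW3WWWW3WW3WWWW3WWWW3WW3WWWW3WW3WW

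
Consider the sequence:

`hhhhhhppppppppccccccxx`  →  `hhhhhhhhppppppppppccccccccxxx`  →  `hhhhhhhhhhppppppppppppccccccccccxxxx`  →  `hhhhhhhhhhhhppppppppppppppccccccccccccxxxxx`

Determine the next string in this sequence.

hhhhhhhhhhhhhhppppppppppppppppccccccccccccccxxxxxx

Each string has the form h^{2n} p^{2n+2} c^{2n} x^{n-1}, where the shown terms are n = 3, 4, 5, 6.
Setting n = 7 gives 14, 16, 14, 6 characters in each block.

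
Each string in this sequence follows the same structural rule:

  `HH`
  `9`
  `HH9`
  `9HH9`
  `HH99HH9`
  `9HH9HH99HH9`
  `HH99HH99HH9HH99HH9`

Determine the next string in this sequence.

9HH9HH99HH9HH99HH99HH9HH99HH9

From term 3 onward, concatenate the second-to-last term with the last: HH·9 = HH9, 9·HH9 = 9HH9, …
So term 8 is 9HH9HH99HH9·HH99HH99HH9HH99HH9.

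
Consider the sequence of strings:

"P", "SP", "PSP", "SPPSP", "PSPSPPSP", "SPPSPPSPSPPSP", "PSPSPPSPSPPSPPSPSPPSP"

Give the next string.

From term 3 onward, concatenate the second-to-last term with the last: P·SP = PSP, SP·PSP = SPPSP, …
The next term joins SPPSPPSPSPPSP and PSPSPPSPSPPSPPSPSPPSP.

SPPSPPSPSPPSPPSPSPPSPSPPSPPSPSPPSP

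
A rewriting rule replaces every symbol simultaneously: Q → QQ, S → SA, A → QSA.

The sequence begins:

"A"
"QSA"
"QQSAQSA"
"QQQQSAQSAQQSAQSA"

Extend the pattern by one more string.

QQQQQQQQSAQSAQQSAQSAQQQQSAQSAQQSAQSA

Replace each of the 16 characters of QQQQSAQSAQQSAQSA in place — QQ QQ QQ QQ SA QSA QQ SA QSA QQ QQ SA QSA QQ SA QSA — and concatenate.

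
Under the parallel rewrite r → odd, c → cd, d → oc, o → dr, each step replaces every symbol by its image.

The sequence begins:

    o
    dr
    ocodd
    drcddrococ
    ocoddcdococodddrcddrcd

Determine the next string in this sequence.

Applying the rule to each of the 22 symbols of ocoddcdococodddrcddrcd gives the pieces dr cd dr oc oc cd oc dr cd dr cd dr oc oc oc odd cd oc oc odd cd oc, which concatenate to the answer.

drcddrococcdocdrcddrcddrocococoddcdococoddcdoc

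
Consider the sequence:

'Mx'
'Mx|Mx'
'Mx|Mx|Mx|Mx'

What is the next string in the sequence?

Every step duplicates the string with '|' between the halves.
One more doubling of Mx|Mx|Mx|Mx gives the answer.

Mx|Mx|Mx|Mx|Mx|Mx|Mx|Mx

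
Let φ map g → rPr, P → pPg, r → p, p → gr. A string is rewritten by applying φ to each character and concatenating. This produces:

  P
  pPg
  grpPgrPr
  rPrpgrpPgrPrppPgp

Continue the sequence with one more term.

Rewriting the 17 symbols of rPrpgrpPgrPrppPgp one by one yields p pPg p gr rPr p gr pPg rPr p pPg p gr gr pPg rPr gr; concatenated:

ppPgpgrrPrpgrpPgrPrppPgpgrgrpPgrPrgr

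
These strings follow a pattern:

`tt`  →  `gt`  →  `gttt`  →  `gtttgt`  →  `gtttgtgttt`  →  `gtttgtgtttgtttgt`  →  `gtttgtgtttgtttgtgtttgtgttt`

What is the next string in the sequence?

gtttgtgtttgtttgtgtttgtgtttgtttgtgtttgtttgt

Each term (from the third on) is the previous term followed by the one before it: term 3 = gt·tt = gttt.
So term 8 is gtttgtgtttgtttgtgtttgtgttt·gtttgtgtttgtttgt.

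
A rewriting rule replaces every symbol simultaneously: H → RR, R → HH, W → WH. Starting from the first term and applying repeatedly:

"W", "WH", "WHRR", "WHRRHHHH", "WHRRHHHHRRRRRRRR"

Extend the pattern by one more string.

Applying the rule to each of the 16 symbols of WHRRHHHHRRRRRRRR gives the pieces WH RR HH HH RR RR RR RR HH HH HH HH HH HH HH HH, which concatenate to the answer.

WHRRHHHHRRRRRRRRHHHHHHHHHHHHHHHH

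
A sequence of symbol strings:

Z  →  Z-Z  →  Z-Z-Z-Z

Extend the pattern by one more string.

Z-Z-Z-Z-Z-Z-Z-Z

Each string is two copies of the previous one joined by '-'.
One more doubling of Z-Z-Z-Z gives the answer.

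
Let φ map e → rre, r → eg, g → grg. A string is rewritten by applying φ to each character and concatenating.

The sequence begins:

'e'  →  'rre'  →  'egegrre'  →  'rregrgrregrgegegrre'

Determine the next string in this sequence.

Applying the rule to each of the 19 symbols of rregrgrregrgegegrre gives the pieces eg eg rre grg eg grg eg eg rre grg eg grg rre grg rre grg eg eg rre, which concatenate to the answer.

egegrregrgeggrgegegrregrgeggrgrregrgrregrgegegrre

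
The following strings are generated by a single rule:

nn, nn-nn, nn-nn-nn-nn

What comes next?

Each string is two copies of the previous one joined by '-'.
Doubling nn-nn-nn-nn with '-' between the halves:

nn-nn-nn-nn-nn-nn-nn-nn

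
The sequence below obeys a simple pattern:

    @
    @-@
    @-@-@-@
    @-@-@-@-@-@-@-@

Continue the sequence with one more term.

@-@-@-@-@-@-@-@-@-@-@-@-@-@-@-@

Each string is two copies of the previous one joined by '-'.
One more doubling of @-@-@-@-@-@-@-@ gives the answer.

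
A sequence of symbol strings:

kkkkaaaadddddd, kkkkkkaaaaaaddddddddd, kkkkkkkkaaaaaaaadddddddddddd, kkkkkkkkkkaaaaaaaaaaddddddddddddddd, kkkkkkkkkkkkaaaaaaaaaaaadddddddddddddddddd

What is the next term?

kkkkkkkkkkkkkkaaaaaaaaaaaaaaddddddddddddddddddddd

Term n consists of 2n k's, followed by 2n a's, followed by 3n d's, where the shown terms are n = 2, 3, 4, 5, 6.
For the next term, n = 7, so the run lengths are 14, 14, 21.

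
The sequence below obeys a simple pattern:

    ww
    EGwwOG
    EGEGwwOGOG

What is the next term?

Every step adds EG to the front and OG to the end of the previous string.
So the next term is EG·EGEGwwOGOG·OG.

EGEGEGwwOGOGOG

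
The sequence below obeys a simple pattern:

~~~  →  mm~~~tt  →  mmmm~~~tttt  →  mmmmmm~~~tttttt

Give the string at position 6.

mmmmmmmmmm~~~tttttttttt

s(k+1) = mm·s(k)·tt, so each term gains mm as a prefix and tt as a suffix.
From mmmmmm~~~tttttt, 2 further steps: mmmmmm~~~tttttt → mmmmmmmm~~~tttttttt → (answer).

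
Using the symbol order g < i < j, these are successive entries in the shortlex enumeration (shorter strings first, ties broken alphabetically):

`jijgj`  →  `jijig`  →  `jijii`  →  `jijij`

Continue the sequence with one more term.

Find the rightmost character of jijij below j, bump it to the next letter, and reset everything to its right to g.

jijjg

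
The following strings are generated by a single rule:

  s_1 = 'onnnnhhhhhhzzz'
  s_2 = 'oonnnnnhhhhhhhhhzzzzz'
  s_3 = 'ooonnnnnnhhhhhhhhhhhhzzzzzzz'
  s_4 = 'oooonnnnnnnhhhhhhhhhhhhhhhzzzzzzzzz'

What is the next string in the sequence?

ooooonnnnnnnnhhhhhhhhhhhhhhhhhhzzzzzzzzzzz

Reading off run lengths: o runs 1, 2, 3, 4; n runs 4, 5, 6, 7; h runs 6, 9, 12, 15; z runs 3, 5, 7, 9 — each is linear in n (n = 1, 2, …).
At n = 5 the blocks have lengths 5, 8, 18, 11.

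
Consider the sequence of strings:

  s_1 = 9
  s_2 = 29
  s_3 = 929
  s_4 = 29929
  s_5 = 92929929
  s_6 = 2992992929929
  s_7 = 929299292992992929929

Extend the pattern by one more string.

This is a Fibonacci-style word recurrence s(k) = s(k−2)·s(k−1): e.g. 9·29 = 929.
The next term joins 2992992929929 and 929299292992992929929.

2992992929929929299292992992929929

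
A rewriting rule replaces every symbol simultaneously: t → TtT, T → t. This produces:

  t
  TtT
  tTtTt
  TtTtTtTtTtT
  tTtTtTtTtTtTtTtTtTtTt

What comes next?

TtTtTtTtTtTtTtTtTtTtTtTtTtTtTtTtTtTtTtTtTtT

φ(tTtTtTtTtTtTtTtTtTtTt) expands symbol-by-symbol to TtT t TtT t TtT t TtT t TtT t TtT t TtT t TtT t TtT t TtT t TtT; joining the 21 pieces gives the next term.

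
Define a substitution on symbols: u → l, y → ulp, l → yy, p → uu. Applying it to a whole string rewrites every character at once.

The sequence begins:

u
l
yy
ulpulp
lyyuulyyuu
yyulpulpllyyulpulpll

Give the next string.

ulpulplyyuulyyuuyyyyulpulplyyuulyyuuyyyy

Replace each of the 20 characters of yyulpulpllyyulpulpll in place — ulp ulp l yy uu l yy uu yy yy ulp ulp l yy uu l yy uu yy yy — and concatenate.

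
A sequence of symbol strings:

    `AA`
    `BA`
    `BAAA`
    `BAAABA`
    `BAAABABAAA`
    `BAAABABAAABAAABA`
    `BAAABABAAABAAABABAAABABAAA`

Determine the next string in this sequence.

From term 3 onward, concatenate the last term with the second-to-last: BA·AA = BAAA, BAAA·BA = BAAABA, …
The next term joins BAAABABAAABAAABABAAABABAAA and BAAABABAAABAAABA.

BAAABABAAABAAABABAAABABAAABAAABABAAABAAABA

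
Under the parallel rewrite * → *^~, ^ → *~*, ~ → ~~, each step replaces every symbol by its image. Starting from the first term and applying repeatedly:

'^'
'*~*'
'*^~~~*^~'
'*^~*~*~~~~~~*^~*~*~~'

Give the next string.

φ(*^~*~*~~~~~~*^~*~*~~) expands symbol-by-symbol to *^~ *~* ~~ *^~ ~~ *^~ ~~ ~~ ~~ ~~ ~~ ~~ *^~ *~* ~~ *^~ ~~ *^~ ~~ ~~; joining the 20 pieces gives the next term.

*^~*~*~~*^~~~*^~~~~~~~~~~~~~*^~*~*~~*^~~~*^~~~~~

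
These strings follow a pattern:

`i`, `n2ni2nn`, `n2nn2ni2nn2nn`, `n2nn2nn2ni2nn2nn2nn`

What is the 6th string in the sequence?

s(k+1) = n2n·s(k)·2nn, so each term gains n2n as a prefix and 2nn as a suffix.
From n2nn2nn2ni2nn2nn2nn, 2 further steps: n2nn2nn2ni2nn2nn2nn → n2nn2nn2nn2ni2nn2nn2nn2nn → (answer).

n2nn2nn2nn2nn2ni2nn2nn2nn2nn2nn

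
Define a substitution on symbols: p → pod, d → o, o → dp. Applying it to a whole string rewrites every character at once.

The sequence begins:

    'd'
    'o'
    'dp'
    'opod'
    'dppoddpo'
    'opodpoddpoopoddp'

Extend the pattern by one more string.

Replace each of the 16 characters of opodpoddpoopoddp in place — dp pod dp o pod dp o o pod dp dp pod dp o o pod — and concatenate.

dppoddpopoddpoopoddpdppoddpoopod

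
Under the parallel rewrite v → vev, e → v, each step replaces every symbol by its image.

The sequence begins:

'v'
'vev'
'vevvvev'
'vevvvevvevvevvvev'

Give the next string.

φ(vevvvevvevvevvvev) expands symbol-by-symbol to vev v vev vev vev v vev vev v vev vev v vev vev vev v vev; joining the 17 pieces gives the next term.

vevvvevvevvevvvevvevvvevvevvvevvevvevvvev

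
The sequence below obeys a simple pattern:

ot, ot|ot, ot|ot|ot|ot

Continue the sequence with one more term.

s(k+1) = s(k)·|·s(k) — each term doubles the last with '|' between the halves.
So the next term is two copies of ot|ot|ot|ot with '|' between the halves.

ot|ot|ot|ot|ot|ot|ot|ot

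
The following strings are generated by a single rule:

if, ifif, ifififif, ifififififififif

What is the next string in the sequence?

Each string is two copies of the previous one concatenated.
Doubling ifififififififif:

ifififififififififififififififif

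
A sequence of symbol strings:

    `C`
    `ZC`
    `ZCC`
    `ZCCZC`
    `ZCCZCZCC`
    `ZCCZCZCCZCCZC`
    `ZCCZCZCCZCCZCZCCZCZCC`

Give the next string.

From term 3 onward, concatenate the last term with the second-to-last: ZC·C = ZCC, ZCC·ZC = ZCCZC, …
So term 8 is ZCCZCZCCZCCZCZCCZCZCC·ZCCZCZCCZCCZC.

ZCCZCZCCZCCZCZCCZCZCCZCCZCZCCZCCZC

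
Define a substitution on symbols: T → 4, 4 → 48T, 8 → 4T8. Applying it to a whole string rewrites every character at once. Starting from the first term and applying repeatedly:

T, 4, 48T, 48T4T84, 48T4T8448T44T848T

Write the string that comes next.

48T4T8448T44T848T48T4T8448T48T44T848T4T84

φ(48T4T8448T44T848T) expands symbol-by-symbol to 48T 4T8 4 48T 4 4T8 48T 48T 4T8 4 48T 48T 4 4T8 48T 4T8 4; joining the 17 pieces gives the next term.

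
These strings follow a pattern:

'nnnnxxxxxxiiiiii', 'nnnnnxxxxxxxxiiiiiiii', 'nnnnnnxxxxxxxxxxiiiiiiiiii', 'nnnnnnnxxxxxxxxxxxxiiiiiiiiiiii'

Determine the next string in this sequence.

nnnnnnnnxxxxxxxxxxxxxxiiiiiiiiiiiiii

The n-th term is n+1 n's then 2n x's then 2n i's, where the shown terms are n = 3, 4, 5, 6.
Setting n = 7 gives 8, 14, 14 characters in each block.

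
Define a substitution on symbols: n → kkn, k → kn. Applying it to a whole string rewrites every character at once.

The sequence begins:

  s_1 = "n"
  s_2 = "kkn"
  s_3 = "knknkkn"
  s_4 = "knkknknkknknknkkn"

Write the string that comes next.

knkknknknkknknkknknknkknknkknknkknknknkkn

Replace each of the 17 characters of knkknknkknknknkkn in place — kn kkn kn kn kkn kn kkn kn kn kkn kn kkn kn kkn kn kn kkn — and concatenate.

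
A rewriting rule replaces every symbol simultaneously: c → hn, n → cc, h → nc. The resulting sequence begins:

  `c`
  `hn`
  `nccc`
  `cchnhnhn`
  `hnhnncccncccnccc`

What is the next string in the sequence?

Rewriting the 16 symbols of hnhnncccncccnccc one by one yields nc cc nc cc cc hn hn hn cc hn hn hn cc hn hn hn; concatenated:

ncccnccccchnhnhncchnhnhncchnhnhn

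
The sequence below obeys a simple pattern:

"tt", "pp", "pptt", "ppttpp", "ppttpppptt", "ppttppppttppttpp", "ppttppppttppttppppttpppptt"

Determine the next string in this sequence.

This is a Fibonacci-style word recurrence s(k) = s(k−1)·s(k−2): e.g. pp·tt = pptt.
So term 8 is ppttppppttppttppppttpppptt·ppttppppttppttpp.

ppttppppttppttppppttppppttppttppppttppttpp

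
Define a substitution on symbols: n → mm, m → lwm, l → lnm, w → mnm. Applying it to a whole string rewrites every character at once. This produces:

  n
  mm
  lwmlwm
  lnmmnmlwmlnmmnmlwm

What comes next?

lnmmmlwmlwmmmlwmlnmmnmlwmlnmmmlwmlwmmmlwmlnmmnmlwm

φ(lnmmnmlwmlnmmnmlwm) expands symbol-by-symbol to lnm mm lwm lwm mm lwm lnm mnm lwm lnm mm lwm lwm mm lwm lnm mnm lwm; joining the 18 pieces gives the next term.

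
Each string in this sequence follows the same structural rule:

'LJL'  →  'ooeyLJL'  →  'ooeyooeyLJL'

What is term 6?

Every step adds ooey at the front: s(k+1) = ooey·s(k).
From ooeyooeyLJL, 3 further steps: ooeyooeyLJL → ooeyooeyooeyLJL → ooeyooeyooeyooeyLJL → (answer).

ooeyooeyooeyooeyooeyLJL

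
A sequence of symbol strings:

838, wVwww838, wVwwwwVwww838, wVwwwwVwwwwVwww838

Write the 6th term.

wVwwwwVwwwwVwwwwVwwwwVwww838

The strings grow by a fixed prefix wVwww each time.
From wVwwwwVwwwwVwww838, 2 further steps: wVwwwwVwwwwVwww838 → wVwwwwVwwwwVwwwwVwww838 → (answer).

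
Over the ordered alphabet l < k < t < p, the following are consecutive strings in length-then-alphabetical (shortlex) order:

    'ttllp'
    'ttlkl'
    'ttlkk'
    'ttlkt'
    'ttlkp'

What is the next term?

ttltl

The successor of ttlkp increments the rightmost position that isn't already p and resets every position after it to l.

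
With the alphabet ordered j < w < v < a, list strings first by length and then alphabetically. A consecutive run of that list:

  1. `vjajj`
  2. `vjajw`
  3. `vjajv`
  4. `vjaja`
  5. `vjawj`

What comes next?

vjaww

Treat vjawj as a base-4 numeral over the given alphabet and add one, carrying through any trailing a's.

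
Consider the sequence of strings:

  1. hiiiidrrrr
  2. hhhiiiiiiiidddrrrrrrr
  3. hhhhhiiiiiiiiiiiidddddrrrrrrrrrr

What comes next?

Each string has the form h^{2n-1} i^{4n} d^{2n-1} r^{3n+1} (n = 1, 2, …).
At n = 4 the blocks have lengths 7, 16, 7, 13.

hhhhhhhiiiiiiiiiiiiiiiidddddddrrrrrrrrrrrrr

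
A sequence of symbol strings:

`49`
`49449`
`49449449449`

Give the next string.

Each string is two copies of the previous one joined by '4'.
One more doubling of 49449449449 gives the answer.

49449449449449449449449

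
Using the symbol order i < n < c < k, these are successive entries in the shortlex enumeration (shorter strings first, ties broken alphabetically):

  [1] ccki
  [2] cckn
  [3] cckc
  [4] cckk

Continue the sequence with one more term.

Treat cckk as a base-4 numeral over the given alphabet and add one, carrying through any trailing k's.

ckii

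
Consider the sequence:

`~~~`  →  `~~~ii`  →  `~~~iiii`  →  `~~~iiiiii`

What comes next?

Each term is the previous one with ii appended.
Applying this once more to ~~~iiiiii:

~~~iiiiiiii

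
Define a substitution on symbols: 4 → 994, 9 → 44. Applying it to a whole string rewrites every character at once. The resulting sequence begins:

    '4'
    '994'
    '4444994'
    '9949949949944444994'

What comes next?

Replace each of the 19 characters of 9949949949944444994 in place — 44 44 994 44 44 994 44 44 994 44 44 994 994 994 994 994 44 44 994 — and concatenate.

44449944444994444499444449949949949949944444994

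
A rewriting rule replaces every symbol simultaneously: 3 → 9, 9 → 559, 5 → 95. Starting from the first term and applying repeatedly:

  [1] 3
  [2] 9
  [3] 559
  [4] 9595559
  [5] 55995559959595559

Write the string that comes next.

95955595599595955595599555995559959595559

Applying the rule to each of the 17 symbols of 55995559959595559 gives the pieces 95 95 559 559 95 95 95 559 559 95 559 95 559 95 95 95 559, which concatenate to the answer.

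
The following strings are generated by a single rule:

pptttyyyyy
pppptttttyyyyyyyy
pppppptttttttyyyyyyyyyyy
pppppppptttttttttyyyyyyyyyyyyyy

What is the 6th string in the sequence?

The n-th term is 2n p's then 2n+1 t's then 3n+2 y's (n = 1, 2, …).
For term 6, n = 6, so the run lengths are 12, 13, 20.

pppppppppppptttttttttttttyyyyyyyyyyyyyyyyyyyy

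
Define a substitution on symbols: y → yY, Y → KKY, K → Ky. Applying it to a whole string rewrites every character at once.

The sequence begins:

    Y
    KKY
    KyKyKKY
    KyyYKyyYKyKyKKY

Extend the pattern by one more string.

Applying the rule to each of the 15 symbols of KyyYKyyYKyKyKKY gives the pieces Ky yY yY KKY Ky yY yY KKY Ky yY Ky yY Ky Ky KKY, which concatenate to the answer.

KyyYyYKKYKyyYyYKKYKyyYKyyYKyKyKKY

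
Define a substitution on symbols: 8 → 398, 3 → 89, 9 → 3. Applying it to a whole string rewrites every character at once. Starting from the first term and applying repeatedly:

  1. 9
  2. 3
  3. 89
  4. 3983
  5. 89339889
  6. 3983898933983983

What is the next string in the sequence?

89339889398339838989339889339889

Replace each of the 16 characters of 3983898933983983 in place — 89 3 398 89 398 3 398 3 89 89 3 398 89 3 398 89 — and concatenate.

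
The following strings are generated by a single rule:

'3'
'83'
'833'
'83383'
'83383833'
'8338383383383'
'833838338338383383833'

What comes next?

This is a Fibonacci-style word recurrence s(k) = s(k−1)·s(k−2): e.g. 83·3 = 833.
The next term joins 833838338338383383833 and 8338383383383.

8338383383383833838338338383383383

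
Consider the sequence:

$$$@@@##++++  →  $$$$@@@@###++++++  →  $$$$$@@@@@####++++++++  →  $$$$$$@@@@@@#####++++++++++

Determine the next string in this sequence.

$$$$$$$@@@@@@@######++++++++++++

Reading off run lengths: $ runs 3, 4, 5, 6; @ runs 3, 4, 5, 6; # runs 2, 3, 4, 5; + runs 4, 6, 8, 10 — each is linear in n, where the shown terms are n = 2, 3, 4, 5.
At n = 6 the blocks have lengths 7, 7, 6, 12.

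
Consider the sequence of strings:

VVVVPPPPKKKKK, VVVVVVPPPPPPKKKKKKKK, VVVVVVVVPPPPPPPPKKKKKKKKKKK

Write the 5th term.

The n-th term is 2n V's then 2n P's then 3n-1 K's, where the shown terms are n = 2, 3, 4.
At n = 6 the blocks have lengths 12, 12, 17.

VVVVVVVVVVVVPPPPPPPPPPPPKKKKKKKKKKKKKKKKK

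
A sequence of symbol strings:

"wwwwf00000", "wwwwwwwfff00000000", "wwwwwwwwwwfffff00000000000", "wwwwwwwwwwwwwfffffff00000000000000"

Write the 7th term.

Term n consists of 3n+1 w's, followed by 2n-1 f's, followed by 3n+2 0's (n = 1, 2, …).
For term 7, n = 7, so the run lengths are 22, 13, 23.

wwwwwwwwwwwwwwwwwwwwwwfffffffffffff00000000000000000000000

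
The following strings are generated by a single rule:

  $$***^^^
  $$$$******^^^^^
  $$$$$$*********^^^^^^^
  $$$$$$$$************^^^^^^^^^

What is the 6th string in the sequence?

Reading off run lengths: $ runs 2, 4, 6, 8; * runs 3, 6, 9, 12; ^ runs 3, 5, 7, 9 — each is linear in n (n = 1, 2, …).
For term 6, n = 6, so the run lengths are 12, 18, 13.

$$$$$$$$$$$$******************^^^^^^^^^^^^^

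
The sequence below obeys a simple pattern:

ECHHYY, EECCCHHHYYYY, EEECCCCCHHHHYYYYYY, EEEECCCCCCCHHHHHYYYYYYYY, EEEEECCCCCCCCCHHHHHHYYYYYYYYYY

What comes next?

EEEEEECCCCCCCCCCCHHHHHHHYYYYYYYYYYYY

Reading off run lengths: E runs 1, 2, 3, 4, 5; C runs 1, 3, 5, 7, 9; H runs 2, 3, 4, 5, 6; Y runs 2, 4, 6, 8, 10 — each is linear in n (n = 1, 2, …).
At n = 6 the blocks have lengths 6, 11, 7, 12.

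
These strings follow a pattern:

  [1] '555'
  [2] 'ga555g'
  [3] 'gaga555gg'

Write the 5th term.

Each term wraps the previous one in ga on the left and g on the right.
From gaga555gg, 2 further steps: gaga555gg → gagaga555ggg → (answer).

gagagaga555gggg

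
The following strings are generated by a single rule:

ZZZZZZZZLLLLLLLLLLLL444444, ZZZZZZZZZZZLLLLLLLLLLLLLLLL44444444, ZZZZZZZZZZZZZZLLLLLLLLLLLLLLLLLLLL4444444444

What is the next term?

ZZZZZZZZZZZZZZZZZLLLLLLLLLLLLLLLLLLLLLLLL444444444444

Each string has the form Z^{3n-1} L^{4n} 4^{2n}, where the shown terms are n = 3, 4, 5.
Setting n = 6 gives 17, 24, 12 characters in each block.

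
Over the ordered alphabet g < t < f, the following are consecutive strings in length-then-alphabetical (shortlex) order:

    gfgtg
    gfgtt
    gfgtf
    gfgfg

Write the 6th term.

Advancing 2 positions from gfgfg through gfgfg → gfgft reaches term 6.

gfgff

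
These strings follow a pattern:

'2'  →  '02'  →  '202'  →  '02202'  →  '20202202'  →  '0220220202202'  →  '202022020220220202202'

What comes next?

0220220202202202022020220220202202

From term 3 onward, concatenate the second-to-last term with the last: 2·02 = 202, 02·202 = 02202, …
The next term joins 0220220202202 and 202022020220220202202.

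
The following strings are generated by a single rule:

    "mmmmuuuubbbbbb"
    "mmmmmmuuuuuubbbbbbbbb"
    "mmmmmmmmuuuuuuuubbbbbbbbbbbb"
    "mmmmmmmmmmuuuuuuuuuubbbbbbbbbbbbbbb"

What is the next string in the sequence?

Reading off run lengths: m runs 4, 6, 8, 10; u runs 4, 6, 8, 10; b runs 6, 9, 12, 15 — each is linear in n, where the shown terms are n = 2, 3, 4, 5.
Setting n = 6 gives 12, 12, 18 characters in each block.

mmmmmmmmmmmmuuuuuuuuuuuubbbbbbbbbbbbbbbbbb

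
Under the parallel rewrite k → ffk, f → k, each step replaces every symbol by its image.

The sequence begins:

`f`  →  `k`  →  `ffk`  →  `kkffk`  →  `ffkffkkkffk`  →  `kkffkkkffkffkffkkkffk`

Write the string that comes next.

Rewriting the 21 symbols of kkffkkkffkffkffkkkffk one by one yields ffk ffk k k ffk ffk ffk k k ffk k k ffk k k ffk ffk ffk k k ffk; concatenated:

ffkffkkkffkffkffkkkffkkkffkkkffkffkffkkkffk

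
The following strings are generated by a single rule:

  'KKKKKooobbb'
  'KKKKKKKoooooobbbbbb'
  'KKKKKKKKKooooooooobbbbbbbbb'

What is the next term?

KKKKKKKKKKKoooooooooooobbbbbbbbbbbb

The n-th term is 2n+3 K's then 3n o's then 3n b's (n = 1, 2, …).
At n = 4 the blocks have lengths 11, 12, 12.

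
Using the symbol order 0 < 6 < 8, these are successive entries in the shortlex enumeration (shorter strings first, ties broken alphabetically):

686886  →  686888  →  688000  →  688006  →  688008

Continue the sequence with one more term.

688060

The successor of 688008 increments the rightmost position that isn't already 8 and resets every position after it to 0.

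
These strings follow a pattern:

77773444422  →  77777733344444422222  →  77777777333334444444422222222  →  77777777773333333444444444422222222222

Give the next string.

Reading off run lengths: 7 runs 4, 6, 8, 10; 3 runs 1, 3, 5, 7; 4 runs 4, 6, 8, 10; 2 runs 2, 5, 8, 11 — each is linear in n (n = 1, 2, …).
For the next term, n = 5, so the run lengths are 12, 9, 12, 14.

77777777777733333333344444444444422222222222222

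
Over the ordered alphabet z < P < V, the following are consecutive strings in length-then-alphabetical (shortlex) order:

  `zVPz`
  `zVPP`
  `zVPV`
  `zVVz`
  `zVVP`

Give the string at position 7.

Stepping forward 2 times from zVVP: zVVP → zVVV, then the target.

Pzzz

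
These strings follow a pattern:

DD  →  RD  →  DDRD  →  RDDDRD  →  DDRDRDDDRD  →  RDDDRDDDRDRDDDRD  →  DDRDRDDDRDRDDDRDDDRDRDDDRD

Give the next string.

RDDDRDDDRDRDDDRDDDRDRDDDRDRDDDRDDDRDRDDDRD

From term 3 onward, concatenate the second-to-last term with the last: DD·RD = DDRD, RD·DDRD = RDDDRD, …
Continuing: RDDDRDDDRDRDDDRD · DDRDRDDDRDRDDDRDDDRDRDDDRD gives term 8.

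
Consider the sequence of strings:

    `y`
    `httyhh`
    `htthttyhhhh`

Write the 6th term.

htthtthtthtthttyhhhhhhhhhh

s(k+1) = htt·s(k)·hh, so each term gains htt as a prefix and hh as a suffix.
From htthttyhhhh, 3 further steps: htthttyhhhh → htthtthttyhhhhhh → htthtthtthttyhhhhhhhh → (answer).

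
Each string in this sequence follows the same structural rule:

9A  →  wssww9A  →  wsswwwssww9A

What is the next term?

The strings grow by a fixed prefix wssww each time.
Applying this once more to wsswwwssww9A:

wsswwwsswwwssww9A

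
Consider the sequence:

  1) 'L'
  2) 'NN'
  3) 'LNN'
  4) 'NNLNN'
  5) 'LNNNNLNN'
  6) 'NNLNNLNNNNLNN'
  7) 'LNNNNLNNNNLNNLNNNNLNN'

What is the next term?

NNLNNLNNNNLNNLNNNNLNNNNLNNLNNNNLNN

Each term (from the third on) is the two preceding terms concatenated in order: term 3 = L·NN = LNN.
The next term joins NNLNNLNNNNLNN and LNNNNLNNNNLNNLNNNNLNN.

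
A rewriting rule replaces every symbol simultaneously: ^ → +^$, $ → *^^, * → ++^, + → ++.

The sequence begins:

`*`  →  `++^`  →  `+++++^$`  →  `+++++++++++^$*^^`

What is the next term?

+++++++++++++++++++++++^$*^^++^+^$+^$

Applying the rule to each of the 16 symbols of +++++++++++^$*^^ gives the pieces ++ ++ ++ ++ ++ ++ ++ ++ ++ ++ ++ +^$ *^^ ++^ +^$ +^$, which concatenate to the answer.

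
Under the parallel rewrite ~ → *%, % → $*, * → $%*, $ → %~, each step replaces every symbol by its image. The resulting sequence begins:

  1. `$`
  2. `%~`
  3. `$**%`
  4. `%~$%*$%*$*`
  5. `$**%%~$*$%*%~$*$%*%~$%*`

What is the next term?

Replace each of the 23 characters of $**%%~$*$%*%~$*$%*%~$%* in place — %~ $%* $%* $* $* *% %~ $%* %~ $* $%* $* *% %~ $%* %~ $* $%* $* *% %~ $* $%* — and concatenate.

%~$%*$%*$*$**%%~$%*%~$*$%*$**%%~$%*%~$*$%*$**%%~$*$%*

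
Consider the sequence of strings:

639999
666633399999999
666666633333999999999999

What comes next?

Term n consists of 3n-2 6's, followed by 2n-1 3's, followed by 4n 9's (n = 1, 2, …).
Setting n = 4 gives 10, 7, 16 characters in each block.

666666666633333339999999999999999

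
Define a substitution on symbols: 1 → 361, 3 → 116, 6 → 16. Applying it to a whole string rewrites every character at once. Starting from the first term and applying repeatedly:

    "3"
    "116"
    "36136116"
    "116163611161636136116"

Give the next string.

3613611636116116163613613611636116116163611161636136116

Replace each of the 21 characters of 116163611161636136116 in place — 361 361 16 361 16 116 16 361 361 361 16 361 16 116 16 361 116 16 361 361 16 — and concatenate.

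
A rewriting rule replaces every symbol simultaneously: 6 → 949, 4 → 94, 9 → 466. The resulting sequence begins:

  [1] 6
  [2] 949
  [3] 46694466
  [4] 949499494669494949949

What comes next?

Rewriting the 21 symbols of 949499494669494949949 one by one yields 466 94 466 94 466 466 94 466 94 949 949 466 94 466 94 466 94 466 466 94 466; concatenated:

4669446694466466944669494994946694466944669446646694466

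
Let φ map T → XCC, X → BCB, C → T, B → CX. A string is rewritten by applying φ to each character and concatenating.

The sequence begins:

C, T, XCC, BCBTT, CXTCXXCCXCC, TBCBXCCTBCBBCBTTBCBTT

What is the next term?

XCCCXTCXBCBTTXCCCXTCXCXTCXXCCXCCCXTCXXCCXCC

φ(TBCBXCCTBCBBCBTTBCBTT) expands symbol-by-symbol to XCC CX T CX BCB T T XCC CX T CX CX T CX XCC XCC CX T CX XCC XCC; joining the 21 pieces gives the next term.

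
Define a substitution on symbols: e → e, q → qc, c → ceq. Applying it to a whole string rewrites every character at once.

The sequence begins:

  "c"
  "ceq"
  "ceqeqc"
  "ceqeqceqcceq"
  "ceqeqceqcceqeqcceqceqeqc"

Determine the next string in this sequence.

Rewriting the 24 symbols of ceqeqceqcceqeqcceqceqeqc one by one yields ceq e qc e qc ceq e qc ceq ceq e qc e qc ceq ceq e qc ceq e qc e qc ceq; concatenated:

ceqeqceqcceqeqcceqceqeqceqcceqceqeqcceqeqceqcceq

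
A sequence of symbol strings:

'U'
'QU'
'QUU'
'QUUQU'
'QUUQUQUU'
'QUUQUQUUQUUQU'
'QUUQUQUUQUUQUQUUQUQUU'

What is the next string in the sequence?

QUUQUQUUQUUQUQUUQUQUUQUUQUQUUQUUQU

Each term (from the third on) is the previous term followed by the one before it: term 3 = QU·U = QUU.
So term 8 is QUUQUQUUQUUQUQUUQUQUU·QUUQUQUUQUUQU.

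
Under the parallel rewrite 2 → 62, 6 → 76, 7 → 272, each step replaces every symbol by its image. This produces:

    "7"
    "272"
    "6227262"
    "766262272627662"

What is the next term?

272767662766262272627662272767662

Replace each of the 15 characters of 766262272627662 in place — 272 76 76 62 76 62 62 272 62 76 62 272 76 76 62 — and concatenate.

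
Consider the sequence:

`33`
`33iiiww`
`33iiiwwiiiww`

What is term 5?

33iiiwwiiiwwiiiwwiiiww

Every step adds iiiww to the end: s(k+1) = s(k)·iiiww.
From 33iiiwwiiiww, 2 further steps: 33iiiwwiiiww → 33iiiwwiiiwwiiiww → (answer).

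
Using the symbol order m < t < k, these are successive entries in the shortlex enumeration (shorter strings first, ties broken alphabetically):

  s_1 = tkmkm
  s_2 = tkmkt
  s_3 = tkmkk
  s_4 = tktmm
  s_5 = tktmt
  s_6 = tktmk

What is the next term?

Treat tktmk as a base-3 numeral over the given alphabet and add one, carrying through any trailing k's.

tkttm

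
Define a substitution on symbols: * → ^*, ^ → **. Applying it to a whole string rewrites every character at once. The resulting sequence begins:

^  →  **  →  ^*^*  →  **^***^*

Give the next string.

^*^***^*^*^***^*

Rewriting each symbol of **^***^*: *→^*, *→^*, ^→**, *→^*, *→^*, *→^*, ^→**, *→^*, which concatenates to ^* ^* ** ^* ^* ^* ** ^*.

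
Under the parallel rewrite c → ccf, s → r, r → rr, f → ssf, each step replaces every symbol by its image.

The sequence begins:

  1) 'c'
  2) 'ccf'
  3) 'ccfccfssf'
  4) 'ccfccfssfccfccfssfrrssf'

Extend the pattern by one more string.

Rewriting the 23 symbols of ccfccfssfccfccfssfrrssf one by one yields ccf ccf ssf ccf ccf ssf r r ssf ccf ccf ssf ccf ccf ssf r r ssf rr rr r r ssf; concatenated:

ccfccfssfccfccfssfrrssfccfccfssfccfccfssfrrssfrrrrrrssf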